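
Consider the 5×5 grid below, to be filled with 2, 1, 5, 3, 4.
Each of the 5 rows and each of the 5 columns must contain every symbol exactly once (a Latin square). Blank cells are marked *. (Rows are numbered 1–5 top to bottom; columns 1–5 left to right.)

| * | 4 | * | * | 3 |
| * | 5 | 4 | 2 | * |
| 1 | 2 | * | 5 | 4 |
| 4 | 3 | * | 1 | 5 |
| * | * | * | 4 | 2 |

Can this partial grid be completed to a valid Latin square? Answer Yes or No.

No

Row 1, column 4: row 1 together with column 4 already contain {2, 1, 5, 3, 4} — every symbol — so nothing can go there. The grid has no valid completion.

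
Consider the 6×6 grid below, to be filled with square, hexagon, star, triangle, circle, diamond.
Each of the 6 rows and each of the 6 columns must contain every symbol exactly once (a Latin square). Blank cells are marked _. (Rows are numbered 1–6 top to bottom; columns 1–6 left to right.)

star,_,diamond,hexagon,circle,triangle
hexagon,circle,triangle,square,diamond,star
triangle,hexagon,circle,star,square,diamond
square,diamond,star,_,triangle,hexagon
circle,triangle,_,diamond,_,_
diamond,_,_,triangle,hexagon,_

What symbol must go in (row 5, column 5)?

star

Row 5 already has {triangle, circle, diamond} and column 5 already has {square, hexagon, triangle, circle, diamond}, so row 5, column 5 must be star.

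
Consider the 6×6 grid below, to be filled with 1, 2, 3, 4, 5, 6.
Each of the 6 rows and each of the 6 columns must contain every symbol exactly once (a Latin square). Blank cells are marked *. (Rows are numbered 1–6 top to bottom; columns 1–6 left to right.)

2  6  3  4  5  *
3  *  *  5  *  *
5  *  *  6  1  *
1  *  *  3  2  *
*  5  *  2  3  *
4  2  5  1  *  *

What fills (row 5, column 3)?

Row 1, column 6: row 1 has {2, 3, 4, 5, 6} and column 6 has {}, leaving only 1.
Row 4, column 2: row 4 has {1, 2, 3} and column 2 has {2, 5, 6}, leaving only 4.
Row 2, column 2: row 2 has {3, 5} and column 2 has {2, 4, 5, 6}, leaving only 1.
Row 3, column 2: row 3 has {1, 5, 6} and column 2 has {1, 2, 4, 5, 6}, leaving only 3.
Row 4, column 3: row 4 has {1, 2, 3, 4} and column 3 has {3, 5}, leaving only 6.
Row 4, column 6: row 4 has {1, 2, 3, 4, 6} and column 6 has {1}, leaving only 5.
Row 5, column 1: row 5 has {2, 3, 5} and column 1 has {1, 2, 3, 4, 5}, leaving only 6.
Row 5, column 6: row 5 has {2, 3, 5, 6} and column 6 has {1, 5}, leaving only 4.
Row 5 already has {2, 3, 4, 5, 6} and column 3 already has {3, 5, 6}, so row 5, column 3 must be 1.

1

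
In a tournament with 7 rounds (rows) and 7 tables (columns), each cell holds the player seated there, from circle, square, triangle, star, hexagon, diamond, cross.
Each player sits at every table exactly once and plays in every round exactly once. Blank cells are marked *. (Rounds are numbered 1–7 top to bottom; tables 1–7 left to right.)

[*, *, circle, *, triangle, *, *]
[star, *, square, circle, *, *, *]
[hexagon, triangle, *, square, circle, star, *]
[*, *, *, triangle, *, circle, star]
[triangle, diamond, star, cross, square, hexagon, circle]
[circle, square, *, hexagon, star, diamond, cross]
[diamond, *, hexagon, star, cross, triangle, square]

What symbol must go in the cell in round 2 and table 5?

diamond

Round 1, table 4: round 1 has {circle, triangle} and table 4 has {circle, square, triangle, star, hexagon, cross}, leaving only diamond.
Round 1, table 7: round 1 has {circle, triangle, diamond} and table 7 has {circle, square, star, cross}, leaving only hexagon.
Round 2, table 6: round 2 has {circle, square, star} and table 6 has {circle, triangle, star, hexagon, diamond}, leaving only cross.
Round 1, table 6: round 1 has {circle, triangle, hexagon, diamond} and table 6 has {circle, triangle, star, hexagon, diamond, cross}, leaving only square.
Round 1, table 1: round 1 has {circle, square, triangle, hexagon, diamond} and table 1 has {circle, triangle, star, hexagon, diamond}, leaving only cross.
Round 1, table 2: round 1 has {circle, square, triangle, hexagon, diamond, cross} and table 2 has {square, triangle, diamond}, leaving only star.
Round 2, table 2: round 2 has {circle, square, star, cross} and table 2 has {square, triangle, star, diamond}, leaving only hexagon.
Round 2 already has {circle, square, star, hexagon, cross} and table 5 already has {circle, square, triangle, star, cross}, so round 2, table 5 must be diamond.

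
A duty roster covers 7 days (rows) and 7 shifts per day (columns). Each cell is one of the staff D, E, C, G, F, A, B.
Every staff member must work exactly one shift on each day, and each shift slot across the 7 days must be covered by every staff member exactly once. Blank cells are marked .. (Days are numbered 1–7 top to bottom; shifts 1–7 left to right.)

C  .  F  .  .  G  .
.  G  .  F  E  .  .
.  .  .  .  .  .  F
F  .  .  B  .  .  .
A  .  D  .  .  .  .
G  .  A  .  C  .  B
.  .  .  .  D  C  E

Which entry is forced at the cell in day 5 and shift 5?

Day 7, shift 1: day 7 has {D, E, C} and shift 1 has {C, G, F, A}, leaving only B.
Day 2, shift 1: day 2 has {E, G, F} and shift 1 has {C, G, F, A, B}, leaving only D.
Day 3, shift 1: day 3 has {F} and shift 1 has {D, C, G, F, A, B}, leaving only E.
Day 7, shift 3: day 7 has {D, E, C, B} and shift 3 has {D, F, A}, leaving only G.
Day 7, shift 4: day 7 has {D, E, C, G, B} and shift 4 has {F, B}, leaving only A.
Day 7, shift 2: day 7 has {D, E, C, G, A, B} and shift 2 has {G}, leaving only F.
Day 5, shift 5 is narrowed to {G, F, B}.
If it were G, then day 3, shift 5 would be left with no valid symbol.
If it were B, then day 4, shift 5 would be left with no valid symbol.
So day 5, shift 5 must be F.

F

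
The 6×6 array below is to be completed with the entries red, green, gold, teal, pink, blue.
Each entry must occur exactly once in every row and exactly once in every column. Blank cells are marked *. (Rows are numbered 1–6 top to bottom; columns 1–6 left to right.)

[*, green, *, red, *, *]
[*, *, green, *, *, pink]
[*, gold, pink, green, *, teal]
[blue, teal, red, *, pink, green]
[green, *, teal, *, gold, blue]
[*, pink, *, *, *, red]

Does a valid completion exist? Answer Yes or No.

Yes

No row or column among the givens repeats a symbol, and propagating forced cells runs into no contradiction.
One valid completion exists (for instance, pink green blue red teal gold / gold blue green teal red pink / red gold pink green blue teal / blue teal red gold pink green / green red teal pink gold blue / teal pink gold blue green red).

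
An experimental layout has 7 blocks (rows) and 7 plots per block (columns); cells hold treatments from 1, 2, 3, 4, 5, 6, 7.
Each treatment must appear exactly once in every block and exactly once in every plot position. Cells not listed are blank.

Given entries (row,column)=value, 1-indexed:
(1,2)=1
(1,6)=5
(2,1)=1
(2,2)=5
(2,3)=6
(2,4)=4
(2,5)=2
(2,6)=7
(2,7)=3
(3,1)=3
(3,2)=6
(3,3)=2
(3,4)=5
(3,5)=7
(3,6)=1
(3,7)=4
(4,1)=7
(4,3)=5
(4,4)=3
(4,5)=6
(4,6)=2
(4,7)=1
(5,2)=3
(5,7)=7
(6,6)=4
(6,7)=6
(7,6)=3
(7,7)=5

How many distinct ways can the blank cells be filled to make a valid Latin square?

Block 1, plot 1: eliminating its block and plot leaves {2, 4, 6}.
Block 1, plot 3: eliminating its block and plot leaves {3, 4, 7}.
Block 1, plot 4: eliminating its block and plot leaves {2, 6, 7}.
Block 1, plot 5: eliminating its block and plot leaves {3, 4}.
Block 1, plot 7: eliminating its block and plot leaves {2}.
Block 4, plot 2: eliminating its block and plot leaves {4}.
Block 5, plot 1: eliminating its block and plot leaves {2, 4, 5, 6}.
Block 5, plot 3: eliminating its block and plot leaves {1, 4}.
Block 5, plot 4: eliminating its block and plot leaves {1, 2, 6}.
Block 5, plot 5: eliminating its block and plot leaves {1, 4, 5}.
Block 5, plot 6: eliminating its block and plot leaves {6}.
Block 6, plot 1: eliminating its block and plot leaves {2, 5}.
Block 6, plot 2: eliminating its block and plot leaves {2, 7}.
Block 6, plot 3: eliminating its block and plot leaves {1, 3, 7}.
Block 6, plot 4: eliminating its block and plot leaves {1, 2, 7}.
Block 6, plot 5: eliminating its block and plot leaves {1, 3, 5}.
Block 7, plot 1: eliminating its block and plot leaves {2, 4, 6}.
Block 7, plot 2: eliminating its block and plot leaves {2, 4, 7}.
Block 7, plot 3: eliminating its block and plot leaves {1, 4, 7}.
Block 7, plot 4: eliminating its block and plot leaves {1, 2, 6, 7}.
Block 7, plot 5: eliminating its block and plot leaves {1, 4}.
Enumerating the assignments across these blanks that avoid any block or plot repeat gives 7 completions.

7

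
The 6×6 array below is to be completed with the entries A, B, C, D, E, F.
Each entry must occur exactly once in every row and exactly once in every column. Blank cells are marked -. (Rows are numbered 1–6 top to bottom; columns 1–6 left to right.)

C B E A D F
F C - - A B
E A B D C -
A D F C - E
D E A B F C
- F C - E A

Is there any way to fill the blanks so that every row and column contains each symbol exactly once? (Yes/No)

Row 3, column 6: row 3 together with column 6 already contain {A, B, C, D, E, F} — every symbol — so nothing can go there. The grid has no valid completion.

No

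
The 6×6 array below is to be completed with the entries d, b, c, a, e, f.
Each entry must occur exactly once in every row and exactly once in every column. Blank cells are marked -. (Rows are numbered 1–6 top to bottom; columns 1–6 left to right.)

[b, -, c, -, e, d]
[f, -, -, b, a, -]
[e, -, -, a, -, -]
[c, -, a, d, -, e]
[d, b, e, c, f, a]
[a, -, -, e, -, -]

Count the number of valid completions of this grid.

4

Row 1, column 2: eliminating its row and column leaves {a, f}.
Row 1, column 4: eliminating its row and column leaves {f}.
Row 2, column 2: eliminating its row and column leaves {d, c, e}.
Row 2, column 3: eliminating its row and column leaves {d}.
Row 2, column 6: eliminating its row and column leaves {c}.
Row 3, column 2: eliminating its row and column leaves {d, c, f}.
Row 3, column 3: eliminating its row and column leaves {d, b, f}.
Row 3, column 5: eliminating its row and column leaves {d, b, c}.
Row 3, column 6: eliminating its row and column leaves {b, c, f}.
Row 4, column 2: eliminating its row and column leaves {f}.
Row 4, column 5: eliminating its row and column leaves {b}.
Row 6, column 2: eliminating its row and column leaves {d, c, f}.
Row 6, column 3: eliminating its row and column leaves {d, b, f}.
Row 6, column 5: eliminating its row and column leaves {d, b, c}.
Row 6, column 6: eliminating its row and column leaves {b, c, f}.
Enumerating the assignments across these blanks that avoid any row or column repeat gives 4 completions.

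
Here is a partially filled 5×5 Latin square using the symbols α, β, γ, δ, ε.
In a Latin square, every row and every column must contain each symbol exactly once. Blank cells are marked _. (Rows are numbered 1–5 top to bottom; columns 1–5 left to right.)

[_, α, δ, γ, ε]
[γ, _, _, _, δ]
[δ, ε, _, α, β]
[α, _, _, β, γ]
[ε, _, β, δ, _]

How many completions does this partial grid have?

Row 1, column 1: eliminating its row and column leaves {β}.
Row 2, column 2: eliminating its row and column leaves {β}.
Row 2, column 3: eliminating its row and column leaves {α, ε}.
Row 2, column 4: eliminating its row and column leaves {ε}.
Row 3, column 3: eliminating its row and column leaves {γ}.
Row 4, column 2: eliminating its row and column leaves {δ}.
Row 4, column 3: eliminating its row and column leaves {ε}.
Row 5, column 2: eliminating its row and column leaves {γ}.
Row 5, column 5: eliminating its row and column leaves {α}.
Only one assignment across all blanks avoids any row or column repeat, giving 1 completion.

1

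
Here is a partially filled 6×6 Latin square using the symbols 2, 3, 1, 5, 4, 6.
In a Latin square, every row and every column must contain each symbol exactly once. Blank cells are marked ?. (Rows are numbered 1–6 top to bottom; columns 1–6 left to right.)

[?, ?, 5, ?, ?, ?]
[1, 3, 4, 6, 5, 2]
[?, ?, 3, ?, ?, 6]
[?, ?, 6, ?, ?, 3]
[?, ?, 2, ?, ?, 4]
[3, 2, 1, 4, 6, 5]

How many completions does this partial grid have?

Row 1, column 1: eliminating its row and column leaves {2, 4, 6}.
Row 1, column 2: eliminating its row and column leaves {1, 4, 6}.
Row 1, column 4: eliminating its row and column leaves {2, 3, 1}.
Row 1, column 5: eliminating its row and column leaves {2, 3, 1, 4}.
Row 1, column 6: eliminating its row and column leaves {1}.
Row 3, column 1: eliminating its row and column leaves {2, 5, 4}.
Row 3, column 2: eliminating its row and column leaves {1, 5, 4}.
Row 3, column 4: eliminating its row and column leaves {2, 1, 5}.
Row 3, column 5: eliminating its row and column leaves {2, 1, 4}.
Row 4, column 1: eliminating its row and column leaves {2, 5, 4}.
Row 4, column 2: eliminating its row and column leaves {1, 5, 4}.
Row 4, column 4: eliminating its row and column leaves {2, 1, 5}.
Row 4, column 5: eliminating its row and column leaves {2, 1, 4}.
Row 5, column 1: eliminating its row and column leaves {5, 6}.
Row 5, column 2: eliminating its row and column leaves {1, 5, 6}.
Row 5, column 4: eliminating its row and column leaves {3, 1, 5}.
Row 5, column 5: eliminating its row and column leaves {3, 1}.
Enumerating the assignments across these blanks that avoid any row or column repeat gives 20 completions.

20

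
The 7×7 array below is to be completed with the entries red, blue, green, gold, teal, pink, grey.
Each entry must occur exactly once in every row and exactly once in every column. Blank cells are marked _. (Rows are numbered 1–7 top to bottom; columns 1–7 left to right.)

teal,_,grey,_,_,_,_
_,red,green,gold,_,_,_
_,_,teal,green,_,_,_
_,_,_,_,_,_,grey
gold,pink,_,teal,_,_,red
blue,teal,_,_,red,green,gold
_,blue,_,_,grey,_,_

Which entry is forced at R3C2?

Row 5, column 3: row 5 has {red, gold, teal, pink} and column 3 has {green, teal, grey}, leaving only blue.
Row 5, column 5: row 5 has {red, blue, gold, teal, pink} and column 5 has {red, grey}, leaving only green.
Row 5, column 6: row 5 has {red, blue, green, gold, teal, pink} and column 6 has {green}, leaving only grey.
Row 6, column 3: row 6 has {red, blue, green, gold, teal} and column 3 has {blue, green, teal, grey}, leaving only pink.
Row 6, column 4: row 6 has {red, blue, green, gold, teal, pink} and column 4 has {green, gold, teal}, leaving only grey.
Row 3, column 2 is narrowed to {gold, grey}.
If it were gold, then row 4, column 2 would be left with no valid symbol.
So row 3, column 2 must be grey.

grey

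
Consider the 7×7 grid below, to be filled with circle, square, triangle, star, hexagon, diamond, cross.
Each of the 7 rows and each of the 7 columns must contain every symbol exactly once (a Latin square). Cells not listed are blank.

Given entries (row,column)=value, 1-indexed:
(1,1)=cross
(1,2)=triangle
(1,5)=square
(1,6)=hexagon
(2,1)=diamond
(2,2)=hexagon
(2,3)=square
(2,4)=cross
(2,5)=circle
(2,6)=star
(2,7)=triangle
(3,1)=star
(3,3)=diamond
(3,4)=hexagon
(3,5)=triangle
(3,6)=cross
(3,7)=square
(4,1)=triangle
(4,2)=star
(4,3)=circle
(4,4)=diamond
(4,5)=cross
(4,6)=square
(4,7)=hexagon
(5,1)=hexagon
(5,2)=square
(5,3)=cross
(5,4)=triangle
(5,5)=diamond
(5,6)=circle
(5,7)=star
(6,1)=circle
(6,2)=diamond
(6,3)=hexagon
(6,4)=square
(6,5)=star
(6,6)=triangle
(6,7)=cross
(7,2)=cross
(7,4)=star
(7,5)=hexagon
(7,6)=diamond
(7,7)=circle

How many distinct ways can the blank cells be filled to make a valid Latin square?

1

Row 1, column 3: eliminating its row and column leaves {star}.
Row 1, column 4: eliminating its row and column leaves {circle}.
Row 1, column 7: eliminating its row and column leaves {diamond}.
Row 3, column 2: eliminating its row and column leaves {circle}.
Row 7, column 1: eliminating its row and column leaves {square}.
Row 7, column 3: eliminating its row and column leaves {triangle}.
Only one assignment across all blanks avoids any row or column repeat, giving 1 completion.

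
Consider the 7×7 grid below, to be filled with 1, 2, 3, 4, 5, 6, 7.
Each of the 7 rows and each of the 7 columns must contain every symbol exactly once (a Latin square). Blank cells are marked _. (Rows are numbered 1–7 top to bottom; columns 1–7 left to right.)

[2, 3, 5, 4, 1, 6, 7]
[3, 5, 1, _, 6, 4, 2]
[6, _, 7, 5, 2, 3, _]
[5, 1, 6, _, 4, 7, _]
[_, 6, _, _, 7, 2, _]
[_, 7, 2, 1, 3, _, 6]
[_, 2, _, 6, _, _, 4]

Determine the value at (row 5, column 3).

Row 2, column 4: row 2 has {1, 2, 3, 4, 5, 6} and column 4 has {1, 4, 5, 6}, leaving only 7.
Row 3, column 2: row 3 has {2, 3, 5, 6, 7} and column 2 has {1, 2, 3, 5, 6, 7}, leaving only 4.
Row 3, column 7: row 3 has {2, 3, 4, 5, 6, 7} and column 7 has {2, 4, 6, 7}, leaving only 1.
Row 4, column 7: row 4 has {1, 4, 5, 6, 7} and column 7 has {1, 2, 4, 6, 7}, leaving only 3.
Row 4, column 4: row 4 has {1, 3, 4, 5, 6, 7} and column 4 has {1, 4, 5, 6, 7}, leaving only 2.
Row 5, column 4: row 5 has {2, 6, 7} and column 4 has {1, 2, 4, 5, 6, 7}, leaving only 3.
Row 5 already has {2, 3, 6, 7} and column 3 already has {1, 2, 5, 6, 7}, so row 5, column 3 must be 4.

4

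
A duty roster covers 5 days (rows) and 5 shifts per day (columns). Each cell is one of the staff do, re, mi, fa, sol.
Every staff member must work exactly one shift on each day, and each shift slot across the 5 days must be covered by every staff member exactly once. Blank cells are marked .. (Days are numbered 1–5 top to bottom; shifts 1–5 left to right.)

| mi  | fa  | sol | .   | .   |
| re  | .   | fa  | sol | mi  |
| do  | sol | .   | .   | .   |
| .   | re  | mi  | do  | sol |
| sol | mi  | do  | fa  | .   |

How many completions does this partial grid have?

1

Day 1, shift 4: eliminating its day and shift leaves {re}.
Day 1, shift 5: eliminating its day and shift leaves {do, re}.
Day 2, shift 2: eliminating its day and shift leaves {do}.
Day 3, shift 3: eliminating its day and shift leaves {re}.
Day 3, shift 4: eliminating its day and shift leaves {re, mi}.
Day 3, shift 5: eliminating its day and shift leaves {re, fa}.
Day 4, shift 1: eliminating its day and shift leaves {fa}.
Day 5, shift 5: eliminating its day and shift leaves {re}.
Only one assignment across all blanks avoids any day or shift repeat, giving 1 completion.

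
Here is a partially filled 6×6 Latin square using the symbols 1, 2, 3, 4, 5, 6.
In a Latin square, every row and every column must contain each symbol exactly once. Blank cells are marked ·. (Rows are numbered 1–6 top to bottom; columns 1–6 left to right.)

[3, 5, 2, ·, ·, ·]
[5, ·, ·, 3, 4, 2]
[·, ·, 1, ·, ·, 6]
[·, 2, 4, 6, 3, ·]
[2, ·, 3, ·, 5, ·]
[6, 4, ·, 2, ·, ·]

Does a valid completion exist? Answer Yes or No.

Yes

No row or column among the givens repeats a symbol, and propagating forced cells runs into no contradiction.
One valid completion exists (for instance, 3 5 2 1 6 4 / 5 1 6 3 4 2 / 4 3 1 5 2 6 / 1 2 4 6 3 5 / 2 6 3 4 5 1 / 6 4 5 2 1 3).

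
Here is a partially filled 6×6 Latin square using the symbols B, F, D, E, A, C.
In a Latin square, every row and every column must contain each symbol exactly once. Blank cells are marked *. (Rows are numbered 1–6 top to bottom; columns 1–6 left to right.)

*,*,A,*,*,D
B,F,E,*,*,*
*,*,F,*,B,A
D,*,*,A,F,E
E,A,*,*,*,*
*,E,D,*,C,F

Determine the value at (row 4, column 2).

C

Row 1, column 5: row 1 has {D, A} and column 5 has {B, F, C}, leaving only E.
Row 2, column 6: row 2 has {B, F, E} and column 6 has {F, D, E, A}, leaving only C.
Row 2, column 4: row 2 has {B, F, E, C} and column 4 has {A}, leaving only D.
Row 2, column 5: row 2 has {B, F, D, E, C} and column 5 has {B, F, E, C}, leaving only A.
Row 3, column 1: row 3 has {B, F, A} and column 1 has {B, D, E}, leaving only C.
Row 1, column 1: row 1 has {D, E, A} and column 1 has {B, D, E, C}, leaving only F.
Row 3, column 2: row 3 has {B, F, A, C} and column 2 has {F, E, A}, leaving only D.
Row 3, column 4: row 3 has {B, F, D, A, C} and column 4 has {D, A}, leaving only E.
Row 5, column 5: row 5 has {E, A} and column 5 has {B, F, E, A, C}, leaving only D.
Row 5, column 6: row 5 has {D, E, A} and column 6 has {F, D, E, A, C}, leaving only B.
Row 5, column 3: row 5 has {B, D, E, A} and column 3 has {F, D, E, A}, leaving only C.
Row 4, column 3: row 4 has {F, D, E, A} and column 3 has {F, D, E, A, C}, leaving only B.
Row 4 already has {B, F, D, E, A} and column 2 already has {F, D, E, A}, so row 4, column 2 must be C.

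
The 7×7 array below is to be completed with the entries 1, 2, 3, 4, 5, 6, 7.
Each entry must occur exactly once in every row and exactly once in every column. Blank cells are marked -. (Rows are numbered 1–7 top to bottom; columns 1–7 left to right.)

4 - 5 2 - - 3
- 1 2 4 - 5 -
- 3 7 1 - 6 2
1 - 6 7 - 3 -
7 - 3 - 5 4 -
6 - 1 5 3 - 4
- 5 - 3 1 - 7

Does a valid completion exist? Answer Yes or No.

Row 2, column 1: row 2 has {1, 2, 4, 5} and column 1 has {1, 4, 6, 7}, so it must be 3.
Row 2, column 7: row 2 has {1, 2, 3, 4, 5} and column 7 has {2, 3, 4, 7}, so it must be 6.
Row 2, column 5: row 2 has {1, 2, 3, 4, 5, 6} and column 5 has {1, 3, 5}, so it must be 7.
Row 1, column 5: row 1 has {2, 3, 4, 5} and column 5 has {1, 3, 5, 7}, so it must be 6.
Row 1, column 2: row 1 has {2, 3, 4, 5, 6} and column 2 has {1, 3, 5}, so it must be 7.
Row 1, column 6: row 1 has {2, 3, 4, 5, 6, 7} and column 6 has {3, 4, 5, 6}, so it must be 1.
Row 3, column 1: row 3 has {1, 2, 3, 6, 7} and column 1 has {1, 3, 4, 6, 7}, so it must be 5.
Row 3, column 5: row 3 has {1, 2, 3, 5, 6, 7} and column 5 has {1, 3, 5, 6, 7}, so it must be 4.
Row 4, column 5: row 4 has {1, 3, 6, 7} and column 5 has {1, 3, 4, 5, 6, 7}, so it must be 2.
Row 4, column 2: row 4 has {1, 2, 3, 6, 7} and column 2 has {1, 3, 5, 7}, so it must be 4.
Row 4, column 7: row 4 has {1, 2, 3, 4, 6, 7} and column 7 has {2, 3, 4, 6, 7}, so it must be 5.
Row 5, column 4: row 5 has {3, 4, 5, 7} and column 4 has {1, 2, 3, 4, 5, 7}, so it must be 6.
Row 5, column 2: row 5 has {3, 4, 5, 6, 7} and column 2 has {1, 3, 4, 5, 7}, so it must be 2.
Now row 6, column 2: row 6 together with column 2 already contain {1, 2, 3, 4, 5, 6, 7} — every symbol — so nothing can go there. The grid has no valid completion.

No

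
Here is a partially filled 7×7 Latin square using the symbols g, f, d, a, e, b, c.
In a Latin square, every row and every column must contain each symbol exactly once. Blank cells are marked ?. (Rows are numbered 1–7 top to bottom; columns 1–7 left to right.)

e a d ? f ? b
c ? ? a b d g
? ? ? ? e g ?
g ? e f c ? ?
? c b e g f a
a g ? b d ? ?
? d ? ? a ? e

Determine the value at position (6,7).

Row 1, column 6: row 1 has {f, d, a, e, b} and column 6 has {g, f, d}, leaving only c.
Row 1, column 4: row 1 has {f, d, a, e, b, c} and column 4 has {f, a, e, b}, leaving only g.
Row 2, column 3: row 2 has {g, d, a, b, c} and column 3 has {d, e, b}, leaving only f.
Row 2, column 2: row 2 has {g, f, d, a, b, c} and column 2 has {g, d, a, c}, leaving only e.
Row 4, column 2: row 4 has {g, f, e, c} and column 2 has {g, d, a, e, c}, leaving only b.
Row 3, column 2: row 3 has {g, e} and column 2 has {g, d, a, e, b, c}, leaving only f.
Row 4, column 6: row 4 has {g, f, e, b, c} and column 6 has {g, f, d, c}, leaving only a.
Row 4, column 7: row 4 has {g, f, a, e, b, c} and column 7 has {g, a, e, b}, leaving only d.
Row 3, column 7: row 3 has {g, f, e} and column 7 has {g, d, a, e, b}, leaving only c.
Row 6 already has {g, d, a, b} and column 7 already has {g, d, a, e, b, c}, so row 6, column 7 must be f.

f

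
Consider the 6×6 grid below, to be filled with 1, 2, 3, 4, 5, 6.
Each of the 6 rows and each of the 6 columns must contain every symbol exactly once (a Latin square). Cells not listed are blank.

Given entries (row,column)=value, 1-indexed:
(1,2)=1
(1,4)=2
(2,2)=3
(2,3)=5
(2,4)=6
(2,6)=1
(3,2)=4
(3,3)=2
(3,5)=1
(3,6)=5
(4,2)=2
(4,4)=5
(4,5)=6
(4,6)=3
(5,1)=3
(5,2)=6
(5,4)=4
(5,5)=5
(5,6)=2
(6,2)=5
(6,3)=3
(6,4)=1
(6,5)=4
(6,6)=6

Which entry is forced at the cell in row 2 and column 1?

Row 1, column 5: row 1 has {1, 2} and column 5 has {1, 4, 5, 6}, leaving only 3.
Row 1, column 6: row 1 has {1, 2, 3} and column 6 has {1, 2, 3, 5, 6}, leaving only 4.
Row 1, column 3: row 1 has {1, 2, 3, 4} and column 3 has {2, 3, 5}, leaving only 6.
Row 1, column 1: row 1 has {1, 2, 3, 4, 6} and column 1 has {3}, leaving only 5.
Row 2, column 5: row 2 has {1, 3, 5, 6} and column 5 has {1, 3, 4, 5, 6}, leaving only 2.
Row 2 already has {1, 2, 3, 5, 6} and column 1 already has {3, 5}, so row 2, column 1 must be 4.

4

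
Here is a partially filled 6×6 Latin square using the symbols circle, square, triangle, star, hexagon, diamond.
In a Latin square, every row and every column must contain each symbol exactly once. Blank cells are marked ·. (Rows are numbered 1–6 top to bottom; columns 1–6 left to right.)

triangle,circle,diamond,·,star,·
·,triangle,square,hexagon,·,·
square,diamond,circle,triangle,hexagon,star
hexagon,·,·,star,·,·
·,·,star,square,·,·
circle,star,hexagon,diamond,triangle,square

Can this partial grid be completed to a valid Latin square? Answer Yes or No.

Row 1, column 4: row 1 together with column 4 already contain {circle, square, triangle, star, hexagon, diamond} — every symbol — so nothing can go there. The grid has no valid completion.

No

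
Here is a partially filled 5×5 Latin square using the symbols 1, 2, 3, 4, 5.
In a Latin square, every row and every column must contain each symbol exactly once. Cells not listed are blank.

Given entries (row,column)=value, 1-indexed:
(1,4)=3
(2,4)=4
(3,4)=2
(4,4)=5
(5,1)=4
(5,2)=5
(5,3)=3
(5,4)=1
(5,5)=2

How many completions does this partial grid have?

Row 1, column 1: eliminating its row and column leaves {1, 2, 5}.
Row 1, column 2: eliminating its row and column leaves {1, 2, 4}.
Row 1, column 3: eliminating its row and column leaves {1, 2, 4, 5}.
Row 1, column 5: eliminating its row and column leaves {1, 4, 5}.
Row 2, column 1: eliminating its row and column leaves {1, 2, 3, 5}.
Row 2, column 2: eliminating its row and column leaves {1, 2, 3}.
Row 2, column 3: eliminating its row and column leaves {1, 2, 5}.
Row 2, column 5: eliminating its row and column leaves {1, 3, 5}.
Row 3, column 1: eliminating its row and column leaves {1, 3, 5}.
Row 3, column 2: eliminating its row and column leaves {1, 3, 4}.
Row 3, column 3: eliminating its row and column leaves {1, 4, 5}.
Row 3, column 5: eliminating its row and column leaves {1, 3, 4, 5}.
Row 4, column 1: eliminating its row and column leaves {1, 2, 3}.
Row 4, column 2: eliminating its row and column leaves {1, 2, 3, 4}.
Row 4, column 3: eliminating its row and column leaves {1, 2, 4}.
Row 4, column 5: eliminating its row and column leaves {1, 3, 4}.
Enumerating the assignments across these blanks that avoid any row or column repeat gives 56 completions.

56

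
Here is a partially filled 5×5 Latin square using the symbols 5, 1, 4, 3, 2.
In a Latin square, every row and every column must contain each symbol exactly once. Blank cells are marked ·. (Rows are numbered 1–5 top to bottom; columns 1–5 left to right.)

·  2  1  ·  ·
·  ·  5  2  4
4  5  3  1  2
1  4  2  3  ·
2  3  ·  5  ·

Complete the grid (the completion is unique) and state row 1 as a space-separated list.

Row 1, column 4: row 1 has {1, 2} and column 4 has {5, 1, 3, 2}, leaving only 4.
Row 2, column 1: row 2 has {5, 4, 2} and column 1 has {1, 4, 2}, leaving only 3.
Row 1, column 1: row 1 has {1, 4, 2} and column 1 has {1, 4, 3, 2}, leaving only 5.
Row 1, column 5: row 1 has {5, 1, 4, 2} and column 5 has {4, 2}, leaving only 3.
So row 1 reads: 5 2 1 4 3.

5 2 1 4 3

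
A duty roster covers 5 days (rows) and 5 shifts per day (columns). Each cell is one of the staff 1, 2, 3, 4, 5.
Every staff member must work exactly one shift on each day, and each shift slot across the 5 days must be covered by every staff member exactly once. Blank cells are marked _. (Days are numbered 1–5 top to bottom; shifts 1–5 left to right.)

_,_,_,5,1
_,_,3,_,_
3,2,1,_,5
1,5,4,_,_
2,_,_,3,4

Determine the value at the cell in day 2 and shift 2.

Day 1, shift 1: day 1 has {1, 5} and shift 1 has {1, 2, 3}, leaving only 4.
Day 1, shift 2: day 1 has {1, 4, 5} and shift 2 has {2, 5}, leaving only 3.
Day 1, shift 3: day 1 has {1, 3, 4, 5} and shift 3 has {1, 3, 4}, leaving only 2.
Day 2, shift 1: day 2 has {3} and shift 1 has {1, 2, 3, 4}, leaving only 5.
Day 2, shift 5: day 2 has {3, 5} and shift 5 has {1, 4, 5}, leaving only 2.
Day 3, shift 4: day 3 has {1, 2, 3, 5} and shift 4 has {3, 5}, leaving only 4.
Day 2, shift 4: day 2 has {2, 3, 5} and shift 4 has {3, 4, 5}, leaving only 1.
Day 2 already has {1, 2, 3, 5} and shift 2 already has {2, 3, 5}, so day 2, shift 2 must be 4.

4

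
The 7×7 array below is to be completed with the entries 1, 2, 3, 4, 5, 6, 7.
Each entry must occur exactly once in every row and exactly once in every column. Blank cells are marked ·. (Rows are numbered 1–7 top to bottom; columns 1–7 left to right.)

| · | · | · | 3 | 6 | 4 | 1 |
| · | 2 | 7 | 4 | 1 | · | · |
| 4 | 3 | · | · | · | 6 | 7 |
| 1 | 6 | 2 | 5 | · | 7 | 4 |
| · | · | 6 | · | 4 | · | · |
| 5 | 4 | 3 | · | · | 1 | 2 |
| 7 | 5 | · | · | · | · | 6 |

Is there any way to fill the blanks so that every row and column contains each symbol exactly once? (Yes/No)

No row or column among the givens repeats a symbol, and propagating forced cells runs into no contradiction.
One valid completion exists (for instance, 2 7 5 3 6 4 1 / 6 2 7 4 1 5 3 / 4 3 1 2 5 6 7 / 1 6 2 5 3 7 4 / 3 1 6 7 4 2 5 / 5 4 3 6 7 1 2 / 7 5 4 1 2 3 6).

Yes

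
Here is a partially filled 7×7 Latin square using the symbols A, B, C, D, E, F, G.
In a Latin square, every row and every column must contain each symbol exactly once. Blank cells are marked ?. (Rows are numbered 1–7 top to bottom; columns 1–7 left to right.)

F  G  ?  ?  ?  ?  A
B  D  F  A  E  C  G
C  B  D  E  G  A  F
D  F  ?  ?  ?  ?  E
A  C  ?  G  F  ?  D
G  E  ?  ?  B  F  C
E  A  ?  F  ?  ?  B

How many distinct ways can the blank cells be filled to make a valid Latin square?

Row 1, column 3: eliminating its row and column leaves {B, C, E}.
Row 1, column 4: eliminating its row and column leaves {B, C, D}.
Row 1, column 5: eliminating its row and column leaves {C, D}.
Row 1, column 6: eliminating its row and column leaves {B, D, E}.
Row 4, column 3: eliminating its row and column leaves {A, B, C, G}.
Row 4, column 4: eliminating its row and column leaves {B, C}.
Row 4, column 5: eliminating its row and column leaves {A, C}.
Row 4, column 6: eliminating its row and column leaves {B, G}.
Row 5, column 3: eliminating its row and column leaves {B, E}.
Row 5, column 6: eliminating its row and column leaves {B, E}.
Row 6, column 3: eliminating its row and column leaves {A}.
Row 6, column 4: eliminating its row and column leaves {D}.
Row 7, column 3: eliminating its row and column leaves {C, G}.
Row 7, column 5: eliminating its row and column leaves {C, D}.
Row 7, column 6: eliminating its row and column leaves {D, G}.
Enumerating the assignments across these blanks that avoid any row or column repeat gives 4 completions.

4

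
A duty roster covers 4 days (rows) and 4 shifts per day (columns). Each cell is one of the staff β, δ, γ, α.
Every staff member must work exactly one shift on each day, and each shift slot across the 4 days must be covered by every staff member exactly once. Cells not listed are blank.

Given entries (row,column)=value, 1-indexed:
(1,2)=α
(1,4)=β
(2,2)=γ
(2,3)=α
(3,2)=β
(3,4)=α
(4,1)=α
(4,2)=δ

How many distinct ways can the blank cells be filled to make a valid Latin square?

2

Day 1, shift 1: eliminating its day and shift leaves {δ, γ}.
Day 1, shift 3: eliminating its day and shift leaves {δ, γ}.
Day 2, shift 1: eliminating its day and shift leaves {β, δ}.
Day 2, shift 4: eliminating its day and shift leaves {δ}.
Day 3, shift 1: eliminating its day and shift leaves {δ, γ}.
Day 3, shift 3: eliminating its day and shift leaves {δ, γ}.
Day 4, shift 3: eliminating its day and shift leaves {β, γ}.
Day 4, shift 4: eliminating its day and shift leaves {γ}.
Enumerating the assignments across these blanks that avoid any day or shift repeat gives 2 completions.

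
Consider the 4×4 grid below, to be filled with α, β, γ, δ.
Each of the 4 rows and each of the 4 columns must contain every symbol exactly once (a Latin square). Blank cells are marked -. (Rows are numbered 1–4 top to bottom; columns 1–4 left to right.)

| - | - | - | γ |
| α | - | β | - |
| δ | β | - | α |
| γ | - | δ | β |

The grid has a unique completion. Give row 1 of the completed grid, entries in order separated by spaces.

Row 1, column 1: row 1 has {γ} and column 1 has {α, γ, δ}, leaving only β.
Row 1, column 3: row 1 has {β, γ} and column 3 has {β, δ}, leaving only α.
Row 1, column 2: row 1 has {α, β, γ} and column 2 has {β}, leaving only δ.
So row 1 reads: β δ α γ.

β δ α γ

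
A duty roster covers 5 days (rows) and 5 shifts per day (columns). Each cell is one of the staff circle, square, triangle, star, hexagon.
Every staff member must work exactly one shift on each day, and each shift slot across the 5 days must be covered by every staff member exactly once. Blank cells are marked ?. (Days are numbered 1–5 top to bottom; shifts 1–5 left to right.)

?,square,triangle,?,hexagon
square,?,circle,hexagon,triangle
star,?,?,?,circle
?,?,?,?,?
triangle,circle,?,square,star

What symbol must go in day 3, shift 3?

square

Day 1, shift 1: day 1 has {square, triangle, hexagon} and shift 1 has {square, triangle, star}, leaving only circle.
Day 1, shift 4: day 1 has {circle, square, triangle, hexagon} and shift 4 has {square, hexagon}, leaving only star.
Day 2, shift 2: day 2 has {circle, square, triangle, hexagon} and shift 2 has {circle, square}, leaving only star.
Day 3, shift 4: day 3 has {circle, star} and shift 4 has {square, star, hexagon}, leaving only triangle.
Day 3, shift 2: day 3 has {circle, triangle, star} and shift 2 has {circle, square, star}, leaving only hexagon.
Day 3 already has {circle, triangle, star, hexagon} and shift 3 already has {circle, triangle}, so day 3, shift 3 must be square.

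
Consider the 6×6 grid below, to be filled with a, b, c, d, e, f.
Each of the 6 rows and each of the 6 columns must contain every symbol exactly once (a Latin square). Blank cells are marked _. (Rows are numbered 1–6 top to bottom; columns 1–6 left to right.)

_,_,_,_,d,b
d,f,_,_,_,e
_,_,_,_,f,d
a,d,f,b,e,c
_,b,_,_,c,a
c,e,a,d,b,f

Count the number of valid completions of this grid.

3

Row 1, column 1: eliminating its row and column leaves {e, f}.
Row 1, column 2: eliminating its row and column leaves {a, c}.
Row 1, column 3: eliminating its row and column leaves {c, e}.
Row 1, column 4: eliminating its row and column leaves {a, c, e, f}.
Row 2, column 3: eliminating its row and column leaves {b, c}.
Row 2, column 4: eliminating its row and column leaves {a, c}.
Row 2, column 5: eliminating its row and column leaves {a}.
Row 3, column 1: eliminating its row and column leaves {b, e}.
Row 3, column 2: eliminating its row and column leaves {a, c}.
Row 3, column 3: eliminating its row and column leaves {b, c, e}.
Row 3, column 4: eliminating its row and column leaves {a, c, e}.
Row 5, column 1: eliminating its row and column leaves {e, f}.
Row 5, column 3: eliminating its row and column leaves {d, e}.
Row 5, column 4: eliminating its row and column leaves {e, f}.
Enumerating the assignments across these blanks that avoid any row or column repeat gives 3 completions.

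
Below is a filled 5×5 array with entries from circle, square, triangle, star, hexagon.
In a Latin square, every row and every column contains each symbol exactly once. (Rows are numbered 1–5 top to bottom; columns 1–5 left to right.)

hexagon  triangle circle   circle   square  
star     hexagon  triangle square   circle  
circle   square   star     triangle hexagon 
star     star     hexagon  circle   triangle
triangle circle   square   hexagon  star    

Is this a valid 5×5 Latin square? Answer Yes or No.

No

Row 1 contains circle twice (at columns 3 and 4); row 4 is also not a permutation.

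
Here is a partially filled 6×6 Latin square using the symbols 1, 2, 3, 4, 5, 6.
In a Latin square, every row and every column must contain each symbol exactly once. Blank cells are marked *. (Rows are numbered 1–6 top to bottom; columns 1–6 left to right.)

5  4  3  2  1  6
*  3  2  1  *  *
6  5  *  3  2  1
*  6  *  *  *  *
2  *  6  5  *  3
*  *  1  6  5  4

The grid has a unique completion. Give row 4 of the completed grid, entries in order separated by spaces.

1 6 5 4 3 2

Row 4, column 4: row 4 has {6} and column 4 has {1, 2, 3, 5, 6}, leaving only 4.
Row 4, column 3: row 4 has {4, 6} and column 3 has {1, 2, 3, 6}, leaving only 5.
Row 4, column 5: row 4 has {4, 5, 6} and column 5 has {1, 2, 5}, leaving only 3.
Row 4, column 1: row 4 has {3, 4, 5, 6} and column 1 has {2, 5, 6}, leaving only 1.
Row 4, column 6: row 4 has {1, 3, 4, 5, 6} and column 6 has {1, 3, 4, 6}, leaving only 2.
So row 4 reads: 1 6 5 4 3 2.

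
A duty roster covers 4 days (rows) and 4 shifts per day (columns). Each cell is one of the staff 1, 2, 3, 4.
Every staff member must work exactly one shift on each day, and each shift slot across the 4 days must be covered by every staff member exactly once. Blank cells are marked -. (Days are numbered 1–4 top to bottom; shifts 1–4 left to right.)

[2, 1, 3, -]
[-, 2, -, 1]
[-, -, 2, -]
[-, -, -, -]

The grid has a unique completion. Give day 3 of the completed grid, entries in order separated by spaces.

1 4 2 3

Day 1, shift 4: day 1 has {1, 2, 3} and shift 4 has {1}, leaving only 4.
Day 3, shift 4: day 3 has {2} and shift 4 has {1, 4}, leaving only 3.
Day 3, shift 2: day 3 has {2, 3} and shift 2 has {1, 2}, leaving only 4.
Day 3, shift 1: day 3 has {2, 3, 4} and shift 1 has {2}, leaving only 1.
So day 3 reads: 1 4 2 3.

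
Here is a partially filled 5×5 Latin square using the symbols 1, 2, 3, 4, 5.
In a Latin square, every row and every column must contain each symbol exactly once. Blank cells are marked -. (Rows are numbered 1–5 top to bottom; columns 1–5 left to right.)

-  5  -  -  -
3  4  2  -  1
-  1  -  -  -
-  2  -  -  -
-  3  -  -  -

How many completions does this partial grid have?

56

Row 1, column 1: eliminating its row and column leaves {1, 2, 4}.
Row 1, column 3: eliminating its row and column leaves {1, 3, 4}.
Row 1, column 4: eliminating its row and column leaves {1, 2, 3, 4}.
Row 1, column 5: eliminating its row and column leaves {2, 3, 4}.
Row 2, column 4: eliminating its row and column leaves {5}.
Row 3, column 1: eliminating its row and column leaves {2, 4, 5}.
Row 3, column 3: eliminating its row and column leaves {3, 4, 5}.
Row 3, column 4: eliminating its row and column leaves {2, 3, 4, 5}.
Row 3, column 5: eliminating its row and column leaves {2, 3, 4, 5}.
Row 4, column 1: eliminating its row and column leaves {1, 4, 5}.
Row 4, column 3: eliminating its row and column leaves {1, 3, 4, 5}.
Row 4, column 4: eliminating its row and column leaves {1, 3, 4, 5}.
Row 4, column 5: eliminating its row and column leaves {3, 4, 5}.
Row 5, column 1: eliminating its row and column leaves {1, 2, 4, 5}.
Row 5, column 3: eliminating its row and column leaves {1, 4, 5}.
Row 5, column 4: eliminating its row and column leaves {1, 2, 4, 5}.
Row 5, column 5: eliminating its row and column leaves {2, 4, 5}.
Enumerating the assignments across these blanks that avoid any row or column repeat gives 56 completions.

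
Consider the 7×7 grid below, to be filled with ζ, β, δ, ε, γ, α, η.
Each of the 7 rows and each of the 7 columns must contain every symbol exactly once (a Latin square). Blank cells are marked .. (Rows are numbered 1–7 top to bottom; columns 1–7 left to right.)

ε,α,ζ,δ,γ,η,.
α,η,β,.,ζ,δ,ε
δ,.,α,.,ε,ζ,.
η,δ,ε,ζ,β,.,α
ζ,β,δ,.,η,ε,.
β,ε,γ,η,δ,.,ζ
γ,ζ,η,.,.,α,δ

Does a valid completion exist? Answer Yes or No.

Row 6, column 6: row 6 together with column 6 already contain {ζ, β, δ, ε, γ, α, η} — every symbol — so nothing can go there. The grid has no valid completion.

No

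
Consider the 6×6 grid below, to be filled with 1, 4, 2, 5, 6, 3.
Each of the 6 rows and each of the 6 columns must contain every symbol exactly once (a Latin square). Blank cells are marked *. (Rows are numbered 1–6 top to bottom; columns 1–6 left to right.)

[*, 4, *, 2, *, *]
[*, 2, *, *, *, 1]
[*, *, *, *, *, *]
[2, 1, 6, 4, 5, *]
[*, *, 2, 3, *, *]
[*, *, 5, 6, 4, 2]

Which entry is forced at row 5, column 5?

Row 2, column 4: row 2 has {1, 2} and column 4 has {4, 2, 6, 3}, leaving only 5.
Row 3, column 4: row 3 has {} and column 4 has {4, 2, 5, 6, 3}, leaving only 1.
Row 4, column 6: row 4 has {1, 4, 2, 5, 6} and column 6 has {1, 2}, leaving only 3.
Row 6, column 2: row 6 has {4, 2, 5, 6} and column 2 has {1, 4, 2}, leaving only 3.
Row 6, column 1: row 6 has {4, 2, 5, 6, 3} and column 1 has {2}, leaving only 1.
Row 5, column 5 is narrowed to {1, 6}.
If it were 6, then row 3, column 3 would be left with no valid symbol.
So row 5, column 5 must be 1.

1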